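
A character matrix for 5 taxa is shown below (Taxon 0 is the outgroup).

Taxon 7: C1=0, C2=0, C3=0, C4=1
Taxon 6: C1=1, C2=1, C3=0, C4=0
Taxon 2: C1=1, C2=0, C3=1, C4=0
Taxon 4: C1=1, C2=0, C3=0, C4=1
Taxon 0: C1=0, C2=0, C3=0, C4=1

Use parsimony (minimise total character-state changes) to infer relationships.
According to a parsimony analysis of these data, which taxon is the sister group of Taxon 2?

Character polarity is set by the outgroup: the derived state is whichever differs from the outgroup's state, so for C4 the derived state is '0', and for the remaining characters it is '1'.
C1 (derived state '1') is shared by Taxon 2, Taxon 4, and Taxon 6 — a synapomorphy uniting that clade.
C2: derived state '1' in Taxon 6 only — an autapomorphy, so it tells us nothing about relationships among taxa.
C3 (derived state '1') is unique to Taxon 2 (autapomorphy; uninformative for grouping).
C4 (derived state '0') is shared by Taxon 2 and Taxon 6 — a synapomorphy uniting that clade.
Most parsimonious ingroup topology: (Taxon 7,(Taxon 4,(Taxon 6,Taxon 2))).
Taxon 2 and Taxon 6 form a cherry on this tree, so they are sister taxa.

Taxon 6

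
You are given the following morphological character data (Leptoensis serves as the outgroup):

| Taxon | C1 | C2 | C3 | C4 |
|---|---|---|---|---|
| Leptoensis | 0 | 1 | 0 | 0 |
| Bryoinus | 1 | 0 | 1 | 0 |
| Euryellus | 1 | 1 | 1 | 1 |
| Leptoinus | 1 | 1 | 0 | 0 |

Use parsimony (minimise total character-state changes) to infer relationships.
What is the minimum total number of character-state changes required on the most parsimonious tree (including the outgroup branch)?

Character polarity is set by the outgroup: the derived state is whichever differs from the outgroup's state, so for C2 the derived state is '0', and for the remaining characters it is '1'.
C1 (derived state '1') is shared by all ingroup taxa — unites the whole ingroup.
C2: derived state '0' in Bryoinus only — an autapomorphy, so it tells us nothing about relationships among taxa.
C3 (derived state '1') is shared by Bryoinus and Euryellus — a synapomorphy uniting that clade.
C4 (derived state '1') is unique to Euryellus (autapomorphy; uninformative for grouping).
Most parsimonious ingroup topology: ((Bryoinus,Euryellus),Leptoinus).
Changes per character on this tree: C1: 1; C2: 1; C3: 1; C4: 1.
Total = 4.

4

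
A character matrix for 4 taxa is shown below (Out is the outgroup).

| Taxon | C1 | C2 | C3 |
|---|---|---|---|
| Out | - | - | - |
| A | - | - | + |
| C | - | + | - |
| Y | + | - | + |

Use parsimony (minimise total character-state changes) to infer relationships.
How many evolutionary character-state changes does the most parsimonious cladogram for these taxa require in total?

3

The outgroup has state '-' for every character, so '+' is the derived state throughout.
C1 (derived state '+') is unique to Y (autapomorphy; uninformative for grouping).
C2 (derived state '+') is unique to C (autapomorphy; uninformative for grouping).
Only A and Y show the derived state '+' for C3, supporting them as a clade.
Most parsimonious ingroup topology: ((A,Y),C).
Changes per character on this tree: C1: 1; C2: 1; C3: 1.
Total = 3.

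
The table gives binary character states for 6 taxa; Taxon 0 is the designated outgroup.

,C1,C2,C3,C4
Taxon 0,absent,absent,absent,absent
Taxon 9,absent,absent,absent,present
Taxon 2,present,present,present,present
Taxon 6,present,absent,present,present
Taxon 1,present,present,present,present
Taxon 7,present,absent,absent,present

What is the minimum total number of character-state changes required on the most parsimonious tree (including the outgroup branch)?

4

The outgroup has state 'absent' for every character, so 'present' is the derived state throughout.
Only Taxon 1, Taxon 2, Taxon 6, and Taxon 7 show the derived state 'present' for C1, supporting them as a clade.
C2 (derived state 'present') is shared by Taxon 1 and Taxon 2 — a synapomorphy uniting that clade.
Only Taxon 1, Taxon 2, and Taxon 6 show the derived state 'present' for C3, supporting them as a clade.
All ingroup taxa share the derived state 'present' for C4; it defines the ingroup but does not resolve relationships within it.
Most parsimonious ingroup topology: (Taxon 9,(((Taxon 2,Taxon 1),Taxon 6),Taxon 7)).
Changes per character on this tree: C1: 1; C2: 1; C3: 1; C4: 1.
Total = 4.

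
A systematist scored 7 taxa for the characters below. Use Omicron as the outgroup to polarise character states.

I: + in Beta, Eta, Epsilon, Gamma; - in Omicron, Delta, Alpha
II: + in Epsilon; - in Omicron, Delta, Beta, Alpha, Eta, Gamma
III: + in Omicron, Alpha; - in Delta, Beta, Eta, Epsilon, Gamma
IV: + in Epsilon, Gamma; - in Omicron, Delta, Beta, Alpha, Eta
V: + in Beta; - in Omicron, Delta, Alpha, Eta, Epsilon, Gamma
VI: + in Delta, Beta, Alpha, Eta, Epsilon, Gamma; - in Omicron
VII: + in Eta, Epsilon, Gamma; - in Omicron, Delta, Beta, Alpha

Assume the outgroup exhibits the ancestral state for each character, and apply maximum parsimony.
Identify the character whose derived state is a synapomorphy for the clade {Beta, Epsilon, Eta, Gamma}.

Character polarity is set by the outgroup: the derived state is whichever differs from the outgroup's state, so for III the derived state is '-', and for the remaining characters it is '+'.
I (derived state '+') is shared by Beta, Epsilon, Eta, and Gamma — a synapomorphy uniting that clade.
II: derived state '+' in Epsilon only — an autapomorphy, so it tells us nothing about relationships among taxa.
III (derived state '-') is shared by Beta, Delta, Epsilon, Eta, and Gamma — a synapomorphy uniting that clade.
Only Epsilon and Gamma show the derived state '+' for IV, supporting them as a clade.
V (derived state '+') is unique to Beta (autapomorphy; uninformative for grouping).
VI (derived state '+') is shared by all ingroup taxa — unites the whole ingroup.
VII: derived state '+' in Epsilon, Eta, and Gamma only — synapomorphy for {Epsilon, Eta, Gamma}.
Most parsimonious ingroup topology: ((Delta,(Beta,(Eta,(Epsilon,Gamma)))),Alpha).
The clade {Beta, Epsilon, Eta, Gamma} is supported by I: its derived state '+' occurs in exactly those taxa and in no other taxon (including the outgroup).

I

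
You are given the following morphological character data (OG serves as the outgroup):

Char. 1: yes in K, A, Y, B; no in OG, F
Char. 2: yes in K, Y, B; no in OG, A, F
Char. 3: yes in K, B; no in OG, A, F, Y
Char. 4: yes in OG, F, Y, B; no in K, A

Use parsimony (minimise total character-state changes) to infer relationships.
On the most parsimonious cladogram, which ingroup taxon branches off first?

F

Character polarity is set by the outgroup: the derived state is whichever differs from the outgroup's state, so for Char. 4 the derived state is 'no', and for the remaining characters it is 'yes'.
Char. 1: derived state 'yes' in A, B, K, and Y only — synapomorphy for {A, B, K, Y}.
Char. 2: derived state 'yes' in B, K, and Y only — synapomorphy for {B, K, Y}.
Only B and K show the derived state 'yes' for Char. 3, supporting them as a clade.
Char. 4 groups A and K, which is incompatible with the clades supported by the remaining characters; treating it as convergent (homoplasy) costs fewer steps than any alternative tree.
Most parsimonious ingroup topology: ((((K,B),Y),A),F).
F is sister to the clade containing all other ingroup taxa, so it is the earliest-diverging (most basal) ingroup lineage.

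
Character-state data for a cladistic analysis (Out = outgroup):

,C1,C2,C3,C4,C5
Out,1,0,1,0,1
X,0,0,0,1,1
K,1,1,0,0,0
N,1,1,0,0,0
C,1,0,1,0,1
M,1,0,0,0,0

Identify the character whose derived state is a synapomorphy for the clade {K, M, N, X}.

Character polarity is set by the outgroup: the derived state is whichever differs from the outgroup's state, so for C1, C3, C5 the derived state is '0', and for the remaining characters it is '1'.
C1 (derived state '0') is unique to X (autapomorphy; uninformative for grouping).
Only K and N show the derived state '1' for C2, supporting them as a clade.
C3: derived state '0' in K, M, N, and X only — synapomorphy for {K, M, N, X}.
C4: derived state '1' in X only — an autapomorphy, so it tells us nothing about relationships among taxa.
C5: derived state '0' in K, M, and N only — synapomorphy for {K, M, N}.
Most parsimonious ingroup topology: ((X,((K,N),M)),C).
The clade {K, M, N, X} is supported by C3: its derived state '0' occurs in exactly those taxa and in no other taxon (including the outgroup).

C3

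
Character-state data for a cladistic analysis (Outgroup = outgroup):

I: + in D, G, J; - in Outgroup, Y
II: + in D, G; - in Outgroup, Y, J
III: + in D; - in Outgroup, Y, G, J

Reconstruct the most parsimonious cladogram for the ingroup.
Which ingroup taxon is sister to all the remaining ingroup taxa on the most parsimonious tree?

Y

The outgroup has state '-' for every character, so '+' is the derived state throughout.
Only D, G, and J show the derived state '+' for I, supporting them as a clade.
II: derived state '+' in D and G only — synapomorphy for {D, G}.
III (derived state '+') is unique to D (autapomorphy; uninformative for grouping).
Most parsimonious ingroup topology: (Y,((D,G),J)).
Y is sister to the clade containing all other ingroup taxa, so it is the earliest-diverging (most basal) ingroup lineage.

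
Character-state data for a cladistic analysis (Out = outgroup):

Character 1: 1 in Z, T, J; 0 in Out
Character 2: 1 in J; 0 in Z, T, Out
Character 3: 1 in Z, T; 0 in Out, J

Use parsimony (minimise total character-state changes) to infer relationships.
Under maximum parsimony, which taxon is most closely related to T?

Z

The outgroup has state '0' for every character, so '1' is the derived state throughout.
All ingroup taxa share the derived state '1' for Character 1; it defines the ingroup but does not resolve relationships within it.
Character 2 (derived state '1') is unique to J (autapomorphy; uninformative for grouping).
Character 3 (derived state '1') is shared by T and Z — a synapomorphy uniting that clade.
Most parsimonious ingroup topology: (J,(T,Z)).
T and Z form a cherry on this tree, so they are sister taxa.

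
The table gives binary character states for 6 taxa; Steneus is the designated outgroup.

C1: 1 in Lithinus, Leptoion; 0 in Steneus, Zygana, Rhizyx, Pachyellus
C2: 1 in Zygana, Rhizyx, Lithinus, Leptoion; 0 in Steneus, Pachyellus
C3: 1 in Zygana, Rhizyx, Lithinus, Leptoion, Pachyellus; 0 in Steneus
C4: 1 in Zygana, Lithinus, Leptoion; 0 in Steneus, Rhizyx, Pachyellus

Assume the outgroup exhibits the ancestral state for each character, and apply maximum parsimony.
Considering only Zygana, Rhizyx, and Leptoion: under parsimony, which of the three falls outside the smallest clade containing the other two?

The outgroup has state '0' for every character, so '1' is the derived state throughout.
Only Leptoion and Lithinus show the derived state '1' for C1, supporting them as a clade.
C2 (derived state '1') is shared by Leptoion, Lithinus, Rhizyx, and Zygana — a synapomorphy uniting that clade.
C3 (derived state '1') is shared by all ingroup taxa — unites the whole ingroup.
C4: derived state '1' in Leptoion, Lithinus, and Zygana only — synapomorphy for {Leptoion, Lithinus, Zygana}.
Most parsimonious ingroup topology: (((Zygana,(Lithinus,Leptoion)),Rhizyx),Pachyellus).
Zygana and Leptoion share a more recent common ancestor with each other than either does with Rhizyx, so Rhizyx is the least closely related of the three.

Rhizyx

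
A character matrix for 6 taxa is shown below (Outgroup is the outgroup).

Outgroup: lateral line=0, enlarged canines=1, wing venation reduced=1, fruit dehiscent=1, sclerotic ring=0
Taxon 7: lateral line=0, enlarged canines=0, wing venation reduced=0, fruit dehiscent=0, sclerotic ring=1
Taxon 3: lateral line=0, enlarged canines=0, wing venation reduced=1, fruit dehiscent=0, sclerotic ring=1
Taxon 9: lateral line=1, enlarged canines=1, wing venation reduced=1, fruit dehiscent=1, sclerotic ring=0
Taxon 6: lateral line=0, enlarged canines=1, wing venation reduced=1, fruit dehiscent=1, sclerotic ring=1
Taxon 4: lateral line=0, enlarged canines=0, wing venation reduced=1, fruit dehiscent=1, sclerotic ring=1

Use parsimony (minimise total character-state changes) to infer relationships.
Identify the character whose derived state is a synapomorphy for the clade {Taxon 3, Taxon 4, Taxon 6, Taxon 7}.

Character polarity is set by the outgroup: the derived state is whichever differs from the outgroup's state, so for enlarged canines, wing venation reduced, fruit dehiscent the derived state is '0', and for the remaining characters it is '1'.
lateral line: derived state '1' in Taxon 9 only — an autapomorphy, so it tells us nothing about relationships among taxa.
enlarged canines (derived state '0') is shared by Taxon 3, Taxon 4, and Taxon 7 — a synapomorphy uniting that clade.
wing venation reduced (derived state '0') is unique to Taxon 7 (autapomorphy; uninformative for grouping).
fruit dehiscent (derived state '0') is shared by Taxon 3 and Taxon 7 — a synapomorphy uniting that clade.
sclerotic ring: derived state '1' in Taxon 3, Taxon 4, Taxon 6, and Taxon 7 only — synapomorphy for {Taxon 3, Taxon 4, Taxon 6, Taxon 7}.
Most parsimonious ingroup topology: ((((Taxon 7,Taxon 3),Taxon 4),Taxon 6),Taxon 9).
The clade {Taxon 3, Taxon 4, Taxon 6, Taxon 7} is supported by sclerotic ring: its derived state '1' occurs in exactly those taxa and in no other taxon (including the outgroup).

sclerotic ring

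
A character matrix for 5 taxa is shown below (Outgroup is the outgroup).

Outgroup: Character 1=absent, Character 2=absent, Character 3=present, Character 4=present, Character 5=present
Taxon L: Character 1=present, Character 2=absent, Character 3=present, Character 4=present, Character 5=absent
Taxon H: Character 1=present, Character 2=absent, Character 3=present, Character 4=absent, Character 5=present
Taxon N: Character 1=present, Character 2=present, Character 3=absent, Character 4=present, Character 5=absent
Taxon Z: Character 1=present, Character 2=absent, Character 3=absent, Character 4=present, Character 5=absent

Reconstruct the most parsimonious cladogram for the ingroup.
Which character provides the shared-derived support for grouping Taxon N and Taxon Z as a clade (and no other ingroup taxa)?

Character polarity is set by the outgroup: the derived state is whichever differs from the outgroup's state, so for Character 3, Character 4, Character 5 the derived state is 'absent', and for the remaining characters it is 'present'.
All ingroup taxa share the derived state 'present' for Character 1; it defines the ingroup but does not resolve relationships within it.
Character 2: derived state 'present' in Taxon N only — an autapomorphy, so it tells us nothing about relationships among taxa.
Only Taxon N and Taxon Z show the derived state 'absent' for Character 3, supporting them as a clade.
Character 4 (derived state 'absent') is unique to Taxon H (autapomorphy; uninformative for grouping).
Character 5: derived state 'absent' in Taxon L, Taxon N, and Taxon Z only — synapomorphy for {Taxon L, Taxon N, Taxon Z}.
Most parsimonious ingroup topology: ((Taxon L,(Taxon N,Taxon Z)),Taxon H).
The clade {Taxon N, Taxon Z} is supported by Character 3: its derived state 'absent' occurs in exactly those taxa and in no other taxon (including the outgroup).

Character 3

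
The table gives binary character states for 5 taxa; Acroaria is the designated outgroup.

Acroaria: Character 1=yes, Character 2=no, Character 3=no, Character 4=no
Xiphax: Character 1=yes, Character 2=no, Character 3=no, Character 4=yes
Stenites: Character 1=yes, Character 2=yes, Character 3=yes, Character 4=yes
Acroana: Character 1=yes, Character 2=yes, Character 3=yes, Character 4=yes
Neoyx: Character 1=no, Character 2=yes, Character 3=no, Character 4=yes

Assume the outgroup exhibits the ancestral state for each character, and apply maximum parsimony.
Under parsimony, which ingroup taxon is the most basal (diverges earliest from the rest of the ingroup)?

Xiphax

Character polarity is set by the outgroup: the derived state is whichever differs from the outgroup's state, so for Character 1 the derived state is 'no', and for the remaining characters it is 'yes'.
Character 1: derived state 'no' in Neoyx only — an autapomorphy, so it tells us nothing about relationships among taxa.
Character 2: derived state 'yes' in Acroana, Neoyx, and Stenites only — synapomorphy for {Acroana, Neoyx, Stenites}.
Character 3 (derived state 'yes') is shared by Acroana and Stenites — a synapomorphy uniting that clade.
Character 4 (derived state 'yes') is shared by all ingroup taxa — unites the whole ingroup.
Most parsimonious ingroup topology: (Xiphax,((Stenites,Acroana),Neoyx)).
Xiphax is sister to the clade containing all other ingroup taxa, so it is the earliest-diverging (most basal) ingroup lineage.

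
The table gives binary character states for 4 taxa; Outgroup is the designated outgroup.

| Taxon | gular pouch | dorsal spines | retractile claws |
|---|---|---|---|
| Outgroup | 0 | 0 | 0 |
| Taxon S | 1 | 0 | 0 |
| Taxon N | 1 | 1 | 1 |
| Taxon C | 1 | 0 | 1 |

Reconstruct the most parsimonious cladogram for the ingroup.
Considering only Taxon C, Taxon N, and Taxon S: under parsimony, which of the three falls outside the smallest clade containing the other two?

The outgroup has state '0' for every character, so '1' is the derived state throughout.
gular pouch (derived state '1') is shared by all ingroup taxa — unites the whole ingroup.
dorsal spines (derived state '1') is unique to Taxon N (autapomorphy; uninformative for grouping).
retractile claws: derived state '1' in Taxon C and Taxon N only — synapomorphy for {Taxon C, Taxon N}.
Most parsimonious ingroup topology: (Taxon S,(Taxon N,Taxon C)).
Taxon C and Taxon N share a more recent common ancestor with each other than either does with Taxon S, so Taxon S is the least closely related of the three.

Taxon S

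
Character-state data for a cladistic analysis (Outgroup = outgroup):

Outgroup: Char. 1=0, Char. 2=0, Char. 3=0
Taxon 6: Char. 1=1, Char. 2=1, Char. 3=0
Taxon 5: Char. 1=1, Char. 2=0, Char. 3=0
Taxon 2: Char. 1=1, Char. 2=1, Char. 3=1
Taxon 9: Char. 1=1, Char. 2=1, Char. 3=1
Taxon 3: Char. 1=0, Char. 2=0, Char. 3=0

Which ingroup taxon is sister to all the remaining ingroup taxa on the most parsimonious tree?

Taxon 3

The outgroup has state '0' for every character, so '1' is the derived state throughout.
Char. 1: derived state '1' in Taxon 2, Taxon 5, Taxon 6, and Taxon 9 only — synapomorphy for {Taxon 2, Taxon 5, Taxon 6, Taxon 9}.
Char. 2: derived state '1' in Taxon 2, Taxon 6, and Taxon 9 only — synapomorphy for {Taxon 2, Taxon 6, Taxon 9}.
Only Taxon 2 and Taxon 9 show the derived state '1' for Char. 3, supporting them as a clade.
Most parsimonious ingroup topology: (((Taxon 6,(Taxon 2,Taxon 9)),Taxon 5),Taxon 3).
Taxon 3 is sister to the clade containing all other ingroup taxa, so it is the earliest-diverging (most basal) ingroup lineage.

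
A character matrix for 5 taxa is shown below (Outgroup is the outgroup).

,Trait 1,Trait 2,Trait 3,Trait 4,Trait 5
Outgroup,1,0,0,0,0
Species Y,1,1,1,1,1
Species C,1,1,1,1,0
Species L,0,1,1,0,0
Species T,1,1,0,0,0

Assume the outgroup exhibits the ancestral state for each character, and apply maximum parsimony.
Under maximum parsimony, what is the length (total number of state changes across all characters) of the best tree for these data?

5

Character polarity is set by the outgroup: the derived state is whichever differs from the outgroup's state, so for Trait 1 the derived state is '0', and for the remaining characters it is '1'.
Trait 1 (derived state '0') is unique to Species L (autapomorphy; uninformative for grouping).
Trait 2 (derived state '1') is shared by all ingroup taxa — unites the whole ingroup.
Trait 3 (derived state '1') is shared by Species C, Species L, and Species Y — a synapomorphy uniting that clade.
Trait 4: derived state '1' in Species C and Species Y only — synapomorphy for {Species C, Species Y}.
Trait 5 (derived state '1') is unique to Species Y (autapomorphy; uninformative for grouping).
Most parsimonious ingroup topology: (((Species Y,Species C),Species L),Species T).
Changes per character on this tree: Trait 1: 1; Trait 2: 1; Trait 3: 1; Trait 4: 1; Trait 5: 1.
Total = 5.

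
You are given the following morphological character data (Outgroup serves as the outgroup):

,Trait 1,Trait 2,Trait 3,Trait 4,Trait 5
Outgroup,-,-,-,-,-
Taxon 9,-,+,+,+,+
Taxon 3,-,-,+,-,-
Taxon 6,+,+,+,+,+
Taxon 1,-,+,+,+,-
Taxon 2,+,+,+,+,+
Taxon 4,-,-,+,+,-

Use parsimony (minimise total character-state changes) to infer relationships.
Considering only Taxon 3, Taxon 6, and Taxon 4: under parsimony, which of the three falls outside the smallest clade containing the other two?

Taxon 3

The outgroup has state '-' for every character, so '+' is the derived state throughout.
Trait 1: derived state '+' in Taxon 2 and Taxon 6 only — synapomorphy for {Taxon 2, Taxon 6}.
Only Taxon 1, Taxon 2, Taxon 6, and Taxon 9 show the derived state '+' for Trait 2, supporting them as a clade.
Trait 3 (derived state '+') is shared by all ingroup taxa — unites the whole ingroup.
Trait 4 (derived state '+') is shared by Taxon 1, Taxon 2, Taxon 4, Taxon 6, and Taxon 9 — a synapomorphy uniting that clade.
Trait 5: derived state '+' in Taxon 2, Taxon 6, and Taxon 9 only — synapomorphy for {Taxon 2, Taxon 6, Taxon 9}.
Most parsimonious ingroup topology: ((((Taxon 9,(Taxon 6,Taxon 2)),Taxon 1),Taxon 4),Taxon 3).
Taxon 6 and Taxon 4 share a more recent common ancestor with each other than either does with Taxon 3, so Taxon 3 is the least closely related of the three.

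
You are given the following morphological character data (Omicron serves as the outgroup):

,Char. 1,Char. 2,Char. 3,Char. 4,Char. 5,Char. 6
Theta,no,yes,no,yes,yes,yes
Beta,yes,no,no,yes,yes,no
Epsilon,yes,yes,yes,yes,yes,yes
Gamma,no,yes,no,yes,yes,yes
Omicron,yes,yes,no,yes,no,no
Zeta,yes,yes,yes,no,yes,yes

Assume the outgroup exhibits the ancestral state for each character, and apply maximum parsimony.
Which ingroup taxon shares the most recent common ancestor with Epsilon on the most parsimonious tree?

Zeta

Character polarity is set by the outgroup: the derived state is whichever differs from the outgroup's state, so for Char. 1, Char. 2, Char. 4 the derived state is 'no', and for the remaining characters it is 'yes'.
Only Gamma and Theta show the derived state 'no' for Char. 1, supporting them as a clade.
Char. 2 (derived state 'no') is unique to Beta (autapomorphy; uninformative for grouping).
Char. 3 (derived state 'yes') is shared by Epsilon and Zeta — a synapomorphy uniting that clade.
Char. 4 (derived state 'no') is unique to Zeta (autapomorphy; uninformative for grouping).
All ingroup taxa share the derived state 'yes' for Char. 5; it defines the ingroup but does not resolve relationships within it.
Only Epsilon, Gamma, Theta, and Zeta show the derived state 'yes' for Char. 6, supporting them as a clade.
Most parsimonious ingroup topology: (Beta,((Zeta,Epsilon),(Gamma,Theta))).
Epsilon and Zeta form a cherry on this tree, so they are sister taxa.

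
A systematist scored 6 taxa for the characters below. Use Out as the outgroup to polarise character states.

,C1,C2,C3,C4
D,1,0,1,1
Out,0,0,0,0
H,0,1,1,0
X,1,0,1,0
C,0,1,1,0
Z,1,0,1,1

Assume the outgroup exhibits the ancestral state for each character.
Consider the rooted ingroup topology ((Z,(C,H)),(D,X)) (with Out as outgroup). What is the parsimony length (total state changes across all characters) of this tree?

Map each character onto ((Z,(C,H)),(D,X)) (rooted by Out) and count the minimum state changes it requires (Fitch parsimony):
C1: 2; C2: 1; C3: 1; C4: 2.
Total tree length = 6.

6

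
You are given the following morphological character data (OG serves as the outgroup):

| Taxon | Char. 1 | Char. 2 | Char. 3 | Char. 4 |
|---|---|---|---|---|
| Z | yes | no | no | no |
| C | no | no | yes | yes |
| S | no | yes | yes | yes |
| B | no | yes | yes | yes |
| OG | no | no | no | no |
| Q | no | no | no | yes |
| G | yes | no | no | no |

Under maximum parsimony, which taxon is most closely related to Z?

The outgroup has state 'no' for every character, so 'yes' is the derived state throughout.
Char. 1 (derived state 'yes') is shared by G and Z — a synapomorphy uniting that clade.
Only B and S show the derived state 'yes' for Char. 2, supporting them as a clade.
Only B, C, and S show the derived state 'yes' for Char. 3, supporting them as a clade.
Char. 4 (derived state 'yes') is shared by B, C, Q, and S — a synapomorphy uniting that clade.
Most parsimonious ingroup topology: (((C,(S,B)),Q),(Z,G)).
Z and G form a cherry on this tree, so they are sister taxa.

G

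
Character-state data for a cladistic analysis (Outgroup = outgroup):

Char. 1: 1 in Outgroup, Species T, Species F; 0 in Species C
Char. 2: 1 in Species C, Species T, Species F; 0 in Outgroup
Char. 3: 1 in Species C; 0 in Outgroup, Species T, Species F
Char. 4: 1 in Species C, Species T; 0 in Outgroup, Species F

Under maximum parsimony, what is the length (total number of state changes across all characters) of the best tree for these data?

4

Character polarity is set by the outgroup: the derived state is whichever differs from the outgroup's state, so for Char. 1 the derived state is '0', and for the remaining characters it is '1'.
Char. 1: derived state '0' in Species C only — an autapomorphy, so it tells us nothing about relationships among taxa.
Char. 2 (derived state '1') is shared by all ingroup taxa — unites the whole ingroup.
Char. 3 (derived state '1') is unique to Species C (autapomorphy; uninformative for grouping).
Only Species C and Species T show the derived state '1' for Char. 4, supporting them as a clade.
Most parsimonious ingroup topology: ((Species C,Species T),Species F).
Changes per character on this tree: Char. 1: 1; Char. 2: 1; Char. 3: 1; Char. 4: 1.
Total = 4.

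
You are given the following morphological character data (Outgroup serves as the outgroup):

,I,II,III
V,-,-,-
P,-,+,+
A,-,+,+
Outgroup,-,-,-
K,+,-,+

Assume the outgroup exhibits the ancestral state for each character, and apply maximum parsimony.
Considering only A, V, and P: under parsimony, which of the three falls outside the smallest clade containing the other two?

The outgroup has state '-' for every character, so '+' is the derived state throughout.
I (derived state '+') is unique to K (autapomorphy; uninformative for grouping).
II: derived state '+' in A and P only — synapomorphy for {A, P}.
Only A, K, and P show the derived state '+' for III, supporting them as a clade.
Most parsimonious ingroup topology: (((A,P),K),V).
A and P share a more recent common ancestor with each other than either does with V, so V is the least closely related of the three.

V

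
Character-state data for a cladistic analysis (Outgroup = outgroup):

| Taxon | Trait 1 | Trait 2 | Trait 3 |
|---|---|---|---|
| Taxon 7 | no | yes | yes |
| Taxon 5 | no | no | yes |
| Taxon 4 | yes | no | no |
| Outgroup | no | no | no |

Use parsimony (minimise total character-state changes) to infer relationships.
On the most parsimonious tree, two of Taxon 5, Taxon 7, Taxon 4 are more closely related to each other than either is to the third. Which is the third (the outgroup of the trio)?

Taxon 4

The outgroup has state 'no' for every character, so 'yes' is the derived state throughout.
Trait 1 (derived state 'yes') is unique to Taxon 4 (autapomorphy; uninformative for grouping).
Trait 2: derived state 'yes' in Taxon 7 only — an autapomorphy, so it tells us nothing about relationships among taxa.
Only Taxon 5 and Taxon 7 show the derived state 'yes' for Trait 3, supporting them as a clade.
Most parsimonious ingroup topology: ((Taxon 7,Taxon 5),Taxon 4).
Taxon 7 and Taxon 5 share a more recent common ancestor with each other than either does with Taxon 4, so Taxon 4 is the least closely related of the three.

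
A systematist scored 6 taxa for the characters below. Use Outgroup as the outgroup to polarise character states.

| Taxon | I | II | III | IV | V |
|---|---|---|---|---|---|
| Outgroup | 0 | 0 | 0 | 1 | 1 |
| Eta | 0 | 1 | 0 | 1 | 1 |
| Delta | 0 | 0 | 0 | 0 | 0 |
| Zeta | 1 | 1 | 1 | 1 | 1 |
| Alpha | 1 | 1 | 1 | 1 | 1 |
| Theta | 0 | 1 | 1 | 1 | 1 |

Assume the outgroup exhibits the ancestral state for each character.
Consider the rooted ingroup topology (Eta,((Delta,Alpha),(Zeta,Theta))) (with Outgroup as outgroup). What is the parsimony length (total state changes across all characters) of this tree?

8

Map each character onto (Eta,((Delta,Alpha),(Zeta,Theta))) (rooted by Outgroup) and count the minimum state changes it requires (Fitch parsimony):
I: 2; II: 2; III: 2; IV: 1; V: 1.
Total tree length = 8.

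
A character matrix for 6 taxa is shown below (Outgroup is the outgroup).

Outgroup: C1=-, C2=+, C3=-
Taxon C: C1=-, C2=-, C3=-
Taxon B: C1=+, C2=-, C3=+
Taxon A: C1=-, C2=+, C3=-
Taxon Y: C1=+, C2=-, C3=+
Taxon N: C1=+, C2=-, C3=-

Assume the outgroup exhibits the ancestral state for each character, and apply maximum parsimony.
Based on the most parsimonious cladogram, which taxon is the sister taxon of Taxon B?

Taxon Y

Character polarity is set by the outgroup: the derived state is whichever differs from the outgroup's state, so for C2 the derived state is '-', and for the remaining characters it is '+'.
Only Taxon B, Taxon N, and Taxon Y show the derived state '+' for C1, supporting them as a clade.
Only Taxon B, Taxon C, Taxon N, and Taxon Y show the derived state '-' for C2, supporting them as a clade.
C3 (derived state '+') is shared by Taxon B and Taxon Y — a synapomorphy uniting that clade.
Most parsimonious ingroup topology: ((Taxon C,((Taxon B,Taxon Y),Taxon N)),Taxon A).
Taxon B and Taxon Y form a cherry on this tree, so they are sister taxa.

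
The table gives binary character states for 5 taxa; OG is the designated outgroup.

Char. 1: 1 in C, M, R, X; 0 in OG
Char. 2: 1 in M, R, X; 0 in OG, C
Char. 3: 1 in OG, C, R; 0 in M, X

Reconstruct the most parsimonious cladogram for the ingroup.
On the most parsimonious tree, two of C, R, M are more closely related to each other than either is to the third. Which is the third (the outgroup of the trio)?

Character polarity is set by the outgroup: the derived state is whichever differs from the outgroup's state, so for Char. 3 the derived state is '0', and for the remaining characters it is '1'.
Char. 1 (derived state '1') is shared by all ingroup taxa — unites the whole ingroup.
Char. 2: derived state '1' in M, R, and X only — synapomorphy for {M, R, X}.
Only M and X show the derived state '0' for Char. 3, supporting them as a clade.
Most parsimonious ingroup topology: (C,((M,X),R)).
M and R share a more recent common ancestor with each other than either does with C, so C is the least closely related of the three.

C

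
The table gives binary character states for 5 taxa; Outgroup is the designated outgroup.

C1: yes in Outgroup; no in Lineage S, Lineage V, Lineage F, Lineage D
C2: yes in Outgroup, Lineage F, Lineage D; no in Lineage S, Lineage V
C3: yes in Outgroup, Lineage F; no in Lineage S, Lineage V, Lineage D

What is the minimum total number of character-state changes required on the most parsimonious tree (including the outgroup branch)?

3

The outgroup has state 'yes' for every character, so 'no' is the derived state throughout.
All ingroup taxa share the derived state 'no' for C1; it defines the ingroup but does not resolve relationships within it.
C2 (derived state 'no') is shared by Lineage S and Lineage V — a synapomorphy uniting that clade.
C3: derived state 'no' in Lineage D, Lineage S, and Lineage V only — synapomorphy for {Lineage D, Lineage S, Lineage V}.
Most parsimonious ingroup topology: (((Lineage S,Lineage V),Lineage D),Lineage F).
Changes per character on this tree: C1: 1; C2: 1; C3: 1.
Total = 3.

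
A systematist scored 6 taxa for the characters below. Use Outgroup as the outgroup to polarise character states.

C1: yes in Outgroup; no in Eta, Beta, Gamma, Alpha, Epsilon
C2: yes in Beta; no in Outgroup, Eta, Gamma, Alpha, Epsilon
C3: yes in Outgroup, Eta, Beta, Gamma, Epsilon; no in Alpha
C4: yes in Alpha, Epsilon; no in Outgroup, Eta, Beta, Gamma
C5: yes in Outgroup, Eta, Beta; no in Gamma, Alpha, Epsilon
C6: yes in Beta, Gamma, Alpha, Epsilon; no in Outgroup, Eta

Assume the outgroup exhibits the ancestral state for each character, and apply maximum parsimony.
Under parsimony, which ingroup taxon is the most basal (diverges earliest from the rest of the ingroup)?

Character polarity is set by the outgroup: the derived state is whichever differs from the outgroup's state, so for C1, C3, C5 the derived state is 'no', and for the remaining characters it is 'yes'.
C1 (derived state 'no') is shared by all ingroup taxa — unites the whole ingroup.
C2 (derived state 'yes') is unique to Beta (autapomorphy; uninformative for grouping).
C3: derived state 'no' in Alpha only — an autapomorphy, so it tells us nothing about relationships among taxa.
C4: derived state 'yes' in Alpha and Epsilon only — synapomorphy for {Alpha, Epsilon}.
C5: derived state 'no' in Alpha, Epsilon, and Gamma only — synapomorphy for {Alpha, Epsilon, Gamma}.
C6: derived state 'yes' in Alpha, Beta, Epsilon, and Gamma only — synapomorphy for {Alpha, Beta, Epsilon, Gamma}.
Most parsimonious ingroup topology: (Eta,(Beta,(Gamma,(Alpha,Epsilon)))).
Eta is sister to the clade containing all other ingroup taxa, so it is the earliest-diverging (most basal) ingroup lineage.

Eta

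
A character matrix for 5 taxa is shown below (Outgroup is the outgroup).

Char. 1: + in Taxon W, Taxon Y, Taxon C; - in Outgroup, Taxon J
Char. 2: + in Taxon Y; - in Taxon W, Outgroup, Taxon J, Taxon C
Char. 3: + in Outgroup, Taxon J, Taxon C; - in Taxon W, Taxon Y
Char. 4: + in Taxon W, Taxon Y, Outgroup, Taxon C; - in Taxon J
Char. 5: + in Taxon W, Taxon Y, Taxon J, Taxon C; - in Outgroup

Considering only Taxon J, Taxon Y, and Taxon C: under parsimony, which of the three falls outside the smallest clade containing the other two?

Character polarity is set by the outgroup: the derived state is whichever differs from the outgroup's state, so for Char. 3, Char. 4 the derived state is '-', and for the remaining characters it is '+'.
Char. 1 (derived state '+') is shared by Taxon C, Taxon W, and Taxon Y — a synapomorphy uniting that clade.
Char. 2 (derived state '+') is unique to Taxon Y (autapomorphy; uninformative for grouping).
Char. 3: derived state '-' in Taxon W and Taxon Y only — synapomorphy for {Taxon W, Taxon Y}.
Char. 4: derived state '-' in Taxon J only — an autapomorphy, so it tells us nothing about relationships among taxa.
Char. 5 (derived state '+') is shared by all ingroup taxa — unites the whole ingroup.
Most parsimonious ingroup topology: (((Taxon W,Taxon Y),Taxon C),Taxon J).
Taxon Y and Taxon C share a more recent common ancestor with each other than either does with Taxon J, so Taxon J is the least closely related of the three.

Taxon J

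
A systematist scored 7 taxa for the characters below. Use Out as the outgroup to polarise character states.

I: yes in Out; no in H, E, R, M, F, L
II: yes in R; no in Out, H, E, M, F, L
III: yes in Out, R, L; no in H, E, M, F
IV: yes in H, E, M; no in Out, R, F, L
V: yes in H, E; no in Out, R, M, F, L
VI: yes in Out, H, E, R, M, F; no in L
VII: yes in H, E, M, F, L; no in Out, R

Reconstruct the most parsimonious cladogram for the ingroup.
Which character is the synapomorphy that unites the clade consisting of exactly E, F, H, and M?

Character polarity is set by the outgroup: the derived state is whichever differs from the outgroup's state, so for I, III, VI the derived state is 'no', and for the remaining characters it is 'yes'.
I (derived state 'no') is shared by all ingroup taxa — unites the whole ingroup.
II: derived state 'yes' in R only — an autapomorphy, so it tells us nothing about relationships among taxa.
Only E, F, H, and M show the derived state 'no' for III, supporting them as a clade.
Only E, H, and M show the derived state 'yes' for IV, supporting them as a clade.
V: derived state 'yes' in E and H only — synapomorphy for {E, H}.
VI: derived state 'no' in L only — an autapomorphy, so it tells us nothing about relationships among taxa.
VII: derived state 'yes' in E, F, H, L, and M only — synapomorphy for {E, F, H, L, M}.
Most parsimonious ingroup topology: (((((H,E),M),F),L),R).
The clade {E, F, H, M} is supported by III: its derived state 'no' occurs in exactly those taxa and in no other taxon (including the outgroup).

III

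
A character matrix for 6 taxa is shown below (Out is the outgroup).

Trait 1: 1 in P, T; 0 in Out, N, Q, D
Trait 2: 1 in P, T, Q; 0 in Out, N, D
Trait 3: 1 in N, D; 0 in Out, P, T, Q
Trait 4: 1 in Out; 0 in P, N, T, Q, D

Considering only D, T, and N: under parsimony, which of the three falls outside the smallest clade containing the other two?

Character polarity is set by the outgroup: the derived state is whichever differs from the outgroup's state, so for Trait 4 the derived state is '0', and for the remaining characters it is '1'.
Trait 1 (derived state '1') is shared by P and T — a synapomorphy uniting that clade.
Trait 2 (derived state '1') is shared by P, Q, and T — a synapomorphy uniting that clade.
Trait 3: derived state '1' in D and N only — synapomorphy for {D, N}.
All ingroup taxa share the derived state '0' for Trait 4; it defines the ingroup but does not resolve relationships within it.
Most parsimonious ingroup topology: (((P,T),Q),(N,D)).
D and N share a more recent common ancestor with each other than either does with T, so T is the least closely related of the three.

T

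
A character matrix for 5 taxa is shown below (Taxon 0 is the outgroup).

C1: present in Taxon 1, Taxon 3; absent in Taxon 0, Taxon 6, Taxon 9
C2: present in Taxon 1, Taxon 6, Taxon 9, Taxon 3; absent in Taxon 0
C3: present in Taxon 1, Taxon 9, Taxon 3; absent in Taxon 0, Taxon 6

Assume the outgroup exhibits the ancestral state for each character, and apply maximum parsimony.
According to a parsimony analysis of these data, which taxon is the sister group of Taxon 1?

Taxon 3

The outgroup has state 'absent' for every character, so 'present' is the derived state throughout.
C1 (derived state 'present') is shared by Taxon 1 and Taxon 3 — a synapomorphy uniting that clade.
C2 (derived state 'present') is shared by all ingroup taxa — unites the whole ingroup.
C3: derived state 'present' in Taxon 1, Taxon 3, and Taxon 9 only — synapomorphy for {Taxon 1, Taxon 3, Taxon 9}.
Most parsimonious ingroup topology: (((Taxon 1,Taxon 3),Taxon 9),Taxon 6).
Taxon 1 and Taxon 3 form a cherry on this tree, so they are sister taxa.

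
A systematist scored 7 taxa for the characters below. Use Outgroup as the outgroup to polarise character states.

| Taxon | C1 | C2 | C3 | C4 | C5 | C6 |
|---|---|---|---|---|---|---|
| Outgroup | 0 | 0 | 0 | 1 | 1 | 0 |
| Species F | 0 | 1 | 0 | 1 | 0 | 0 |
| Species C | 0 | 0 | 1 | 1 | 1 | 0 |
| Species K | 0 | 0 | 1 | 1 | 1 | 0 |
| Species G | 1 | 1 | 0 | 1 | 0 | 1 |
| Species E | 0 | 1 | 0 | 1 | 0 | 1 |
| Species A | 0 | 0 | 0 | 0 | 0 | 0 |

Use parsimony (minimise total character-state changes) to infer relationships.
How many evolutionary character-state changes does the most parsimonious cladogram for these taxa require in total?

Character polarity is set by the outgroup: the derived state is whichever differs from the outgroup's state, so for C4, C5 the derived state is '0', and for the remaining characters it is '1'.
C1 (derived state '1') is unique to Species G (autapomorphy; uninformative for grouping).
C2 (derived state '1') is shared by Species E, Species F, and Species G — a synapomorphy uniting that clade.
Only Species C and Species K show the derived state '1' for C3, supporting them as a clade.
C4 (derived state '0') is unique to Species A (autapomorphy; uninformative for grouping).
C5 (derived state '0') is shared by Species A, Species E, Species F, and Species G — a synapomorphy uniting that clade.
Only Species E and Species G show the derived state '1' for C6, supporting them as a clade.
Most parsimonious ingroup topology: (((Species F,(Species G,Species E)),Species A),(Species C,Species K)).
Changes per character on this tree: C1: 1; C2: 1; C3: 1; C4: 1; C5: 1; C6: 1.
Total = 6.

6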